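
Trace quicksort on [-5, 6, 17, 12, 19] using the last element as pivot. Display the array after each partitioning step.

Partition 1: pivot=19 at index 4 -> [-5, 6, 17, 12, 19]
Partition 2: pivot=12 at index 2 -> [-5, 6, 12, 17, 19]
Partition 3: pivot=6 at index 1 -> [-5, 6, 12, 17, 19]


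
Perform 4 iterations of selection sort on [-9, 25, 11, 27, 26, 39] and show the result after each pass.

Pass 1: Select minimum -9 at index 0, swap -> [-9, 25, 11, 27, 26, 39]
Pass 2: Select minimum 11 at index 2, swap -> [-9, 11, 25, 27, 26, 39]
Pass 3: Select minimum 25 at index 2, swap -> [-9, 11, 25, 27, 26, 39]
Pass 4: Select minimum 26 at index 4, swap -> [-9, 11, 25, 26, 27, 39]


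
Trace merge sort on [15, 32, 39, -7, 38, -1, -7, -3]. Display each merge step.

Divide and conquer:
  Merge [15] + [32] -> [15, 32]
  Merge [39] + [-7] -> [-7, 39]
  Merge [15, 32] + [-7, 39] -> [-7, 15, 32, 39]
  Merge [38] + [-1] -> [-1, 38]
  Merge [-7] + [-3] -> [-7, -3]
  Merge [-1, 38] + [-7, -3] -> [-7, -3, -1, 38]
  Merge [-7, 15, 32, 39] + [-7, -3, -1, 38] -> [-7, -7, -3, -1, 15, 32, 38, 39]


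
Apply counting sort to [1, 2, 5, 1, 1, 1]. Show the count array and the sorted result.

Count array: [0, 4, 1, 0, 0, 1]
(count[i] = number of elements equal to i)
Cumulative count: [0, 4, 5, 5, 5, 6]
Sorted: [1, 1, 1, 1, 2, 5]


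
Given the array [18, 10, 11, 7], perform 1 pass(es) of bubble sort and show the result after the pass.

After pass 1: [10, 11, 7, 18] (3 swaps)
Total swaps: 3


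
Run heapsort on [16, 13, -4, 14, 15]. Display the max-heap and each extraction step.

Build heap: [16, 15, -4, 14, 13]
Extract 16: [15, 14, -4, 13, 16]
Extract 15: [14, 13, -4, 15, 16]
Extract 14: [13, -4, 14, 15, 16]
Extract 13: [-4, 13, 14, 15, 16]


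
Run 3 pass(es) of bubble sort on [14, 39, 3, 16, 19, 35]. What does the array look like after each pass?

After pass 1: [14, 3, 16, 19, 35, 39] (4 swaps)
After pass 2: [3, 14, 16, 19, 35, 39] (1 swaps)
After pass 3: [3, 14, 16, 19, 35, 39] (0 swaps)
Total swaps: 5


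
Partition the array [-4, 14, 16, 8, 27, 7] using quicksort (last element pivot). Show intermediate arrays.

Partition 1: pivot=7 at index 1 -> [-4, 7, 16, 8, 27, 14]
Partition 2: pivot=14 at index 3 -> [-4, 7, 8, 14, 27, 16]
Partition 3: pivot=16 at index 4 -> [-4, 7, 8, 14, 16, 27]


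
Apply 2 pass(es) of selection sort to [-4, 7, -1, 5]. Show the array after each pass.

Pass 1: Select minimum -4 at index 0, swap -> [-4, 7, -1, 5]
Pass 2: Select minimum -1 at index 2, swap -> [-4, -1, 7, 5]


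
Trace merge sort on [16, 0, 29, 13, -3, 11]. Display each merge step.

Divide and conquer:
  Merge [0] + [29] -> [0, 29]
  Merge [16] + [0, 29] -> [0, 16, 29]
  Merge [-3] + [11] -> [-3, 11]
  Merge [13] + [-3, 11] -> [-3, 11, 13]
  Merge [0, 16, 29] + [-3, 11, 13] -> [-3, 0, 11, 13, 16, 29]


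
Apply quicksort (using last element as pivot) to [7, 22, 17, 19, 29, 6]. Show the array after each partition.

Partition 1: pivot=6 at index 0 -> [6, 22, 17, 19, 29, 7]
Partition 2: pivot=7 at index 1 -> [6, 7, 17, 19, 29, 22]
Partition 3: pivot=22 at index 4 -> [6, 7, 17, 19, 22, 29]
Partition 4: pivot=19 at index 3 -> [6, 7, 17, 19, 22, 29]


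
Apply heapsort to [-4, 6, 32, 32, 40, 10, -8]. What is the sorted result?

Build heap: [40, 32, 32, -4, 6, 10, -8]
Extract 40: [32, 6, 32, -4, -8, 10, 40]
Extract 32: [32, 6, 10, -4, -8, 32, 40]
Extract 32: [10, 6, -8, -4, 32, 32, 40]
Extract 10: [6, -4, -8, 10, 32, 32, 40]
Extract 6: [-4, -8, 6, 10, 32, 32, 40]
Extract -4: [-8, -4, 6, 10, 32, 32, 40]


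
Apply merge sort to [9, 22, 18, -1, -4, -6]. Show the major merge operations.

Divide and conquer:
  Merge [22] + [18] -> [18, 22]
  Merge [9] + [18, 22] -> [9, 18, 22]
  Merge [-4] + [-6] -> [-6, -4]
  Merge [-1] + [-6, -4] -> [-6, -4, -1]
  Merge [9, 18, 22] + [-6, -4, -1] -> [-6, -4, -1, 9, 18, 22]


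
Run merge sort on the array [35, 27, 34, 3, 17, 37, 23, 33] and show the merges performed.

Divide and conquer:
  Merge [35] + [27] -> [27, 35]
  Merge [34] + [3] -> [3, 34]
  Merge [27, 35] + [3, 34] -> [3, 27, 34, 35]
  Merge [17] + [37] -> [17, 37]
  Merge [23] + [33] -> [23, 33]
  Merge [17, 37] + [23, 33] -> [17, 23, 33, 37]
  Merge [3, 27, 34, 35] + [17, 23, 33, 37] -> [3, 17, 23, 27, 33, 34, 35, 37]


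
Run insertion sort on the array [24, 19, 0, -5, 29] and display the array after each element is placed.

First element 24 is already 'sorted'
Insert 19: shifted 1 elements -> [19, 24, 0, -5, 29]
Insert 0: shifted 2 elements -> [0, 19, 24, -5, 29]
Insert -5: shifted 3 elements -> [-5, 0, 19, 24, 29]
Insert 29: shifted 0 elements -> [-5, 0, 19, 24, 29]


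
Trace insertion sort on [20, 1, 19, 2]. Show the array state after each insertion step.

First element 20 is already 'sorted'
Insert 1: shifted 1 elements -> [1, 20, 19, 2]
Insert 19: shifted 1 elements -> [1, 19, 20, 2]
Insert 2: shifted 2 elements -> [1, 2, 19, 20]


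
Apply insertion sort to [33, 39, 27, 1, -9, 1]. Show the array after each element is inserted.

First element 33 is already 'sorted'
Insert 39: shifted 0 elements -> [33, 39, 27, 1, -9, 1]
Insert 27: shifted 2 elements -> [27, 33, 39, 1, -9, 1]
Insert 1: shifted 3 elements -> [1, 27, 33, 39, -9, 1]
Insert -9: shifted 4 elements -> [-9, 1, 27, 33, 39, 1]
Insert 1: shifted 3 elements -> [-9, 1, 1, 27, 33, 39]


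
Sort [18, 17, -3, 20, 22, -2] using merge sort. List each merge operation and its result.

Divide and conquer:
  Merge [17] + [-3] -> [-3, 17]
  Merge [18] + [-3, 17] -> [-3, 17, 18]
  Merge [22] + [-2] -> [-2, 22]
  Merge [20] + [-2, 22] -> [-2, 20, 22]
  Merge [-3, 17, 18] + [-2, 20, 22] -> [-3, -2, 17, 18, 20, 22]


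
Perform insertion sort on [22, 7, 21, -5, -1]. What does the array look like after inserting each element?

First element 22 is already 'sorted'
Insert 7: shifted 1 elements -> [7, 22, 21, -5, -1]
Insert 21: shifted 1 elements -> [7, 21, 22, -5, -1]
Insert -5: shifted 3 elements -> [-5, 7, 21, 22, -1]
Insert -1: shifted 3 elements -> [-5, -1, 7, 21, 22]


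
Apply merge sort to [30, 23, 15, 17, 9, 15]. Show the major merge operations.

Divide and conquer:
  Merge [23] + [15] -> [15, 23]
  Merge [30] + [15, 23] -> [15, 23, 30]
  Merge [9] + [15] -> [9, 15]
  Merge [17] + [9, 15] -> [9, 15, 17]
  Merge [15, 23, 30] + [9, 15, 17] -> [9, 15, 15, 17, 23, 30]


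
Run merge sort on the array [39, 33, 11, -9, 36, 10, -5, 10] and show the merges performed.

Divide and conquer:
  Merge [39] + [33] -> [33, 39]
  Merge [11] + [-9] -> [-9, 11]
  Merge [33, 39] + [-9, 11] -> [-9, 11, 33, 39]
  Merge [36] + [10] -> [10, 36]
  Merge [-5] + [10] -> [-5, 10]
  Merge [10, 36] + [-5, 10] -> [-5, 10, 10, 36]
  Merge [-9, 11, 33, 39] + [-5, 10, 10, 36] -> [-9, -5, 10, 10, 11, 33, 36, 39]


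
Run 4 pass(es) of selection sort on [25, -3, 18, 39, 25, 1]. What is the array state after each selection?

Pass 1: Select minimum -3 at index 1, swap -> [-3, 25, 18, 39, 25, 1]
Pass 2: Select minimum 1 at index 5, swap -> [-3, 1, 18, 39, 25, 25]
Pass 3: Select minimum 18 at index 2, swap -> [-3, 1, 18, 39, 25, 25]
Pass 4: Select minimum 25 at index 4, swap -> [-3, 1, 18, 25, 39, 25]


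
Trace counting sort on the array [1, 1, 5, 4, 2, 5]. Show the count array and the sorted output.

Count array: [0, 2, 1, 0, 1, 2]
(count[i] = number of elements equal to i)
Cumulative count: [0, 2, 3, 3, 4, 6]
Sorted: [1, 1, 2, 4, 5, 5]


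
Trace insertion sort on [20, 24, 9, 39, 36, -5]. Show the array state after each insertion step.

First element 20 is already 'sorted'
Insert 24: shifted 0 elements -> [20, 24, 9, 39, 36, -5]
Insert 9: shifted 2 elements -> [9, 20, 24, 39, 36, -5]
Insert 39: shifted 0 elements -> [9, 20, 24, 39, 36, -5]
Insert 36: shifted 1 elements -> [9, 20, 24, 36, 39, -5]
Insert -5: shifted 5 elements -> [-5, 9, 20, 24, 36, 39]


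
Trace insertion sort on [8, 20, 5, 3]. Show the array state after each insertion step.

First element 8 is already 'sorted'
Insert 20: shifted 0 elements -> [8, 20, 5, 3]
Insert 5: shifted 2 elements -> [5, 8, 20, 3]
Insert 3: shifted 3 elements -> [3, 5, 8, 20]


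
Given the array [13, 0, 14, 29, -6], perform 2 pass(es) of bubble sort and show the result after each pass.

After pass 1: [0, 13, 14, -6, 29] (2 swaps)
After pass 2: [0, 13, -6, 14, 29] (1 swaps)
Total swaps: 3


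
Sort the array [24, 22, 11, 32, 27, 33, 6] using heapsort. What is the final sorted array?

Build heap: [33, 32, 24, 22, 27, 11, 6]
Extract 33: [32, 27, 24, 22, 6, 11, 33]
Extract 32: [27, 22, 24, 11, 6, 32, 33]
Extract 27: [24, 22, 6, 11, 27, 32, 33]
Extract 24: [22, 11, 6, 24, 27, 32, 33]
Extract 22: [11, 6, 22, 24, 27, 32, 33]
Extract 11: [6, 11, 22, 24, 27, 32, 33]


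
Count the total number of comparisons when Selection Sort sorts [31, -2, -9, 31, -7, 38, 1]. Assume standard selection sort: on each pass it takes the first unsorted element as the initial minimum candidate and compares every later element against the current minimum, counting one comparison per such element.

Pass 1: scan indices 1..6 for the minimum = 6 comparison(s); min is -9, place at index 0 -> [-9, -2, 31, 31, -7, 38, 1]
Pass 2: scan indices 2..6 for the minimum = 5 comparison(s); min is -7, place at index 1 -> [-9, -7, 31, 31, -2, 38, 1]
Pass 3: scan indices 3..6 for the minimum = 4 comparison(s); min is -2, place at index 2 -> [-9, -7, -2, 31, 31, 38, 1]
Pass 4: scan indices 4..6 for the minimum = 3 comparison(s); min is 1, place at index 3 -> [-9, -7, -2, 1, 31, 38, 31]
Pass 5: scan indices 5..6 for the minimum = 2 comparison(s); min is 31, place at index 4 -> [-9, -7, -2, 1, 31, 38, 31]
Pass 6: scan indices 6..6 for the minimum = 1 comparison(s); min is 31, place at index 5 -> [-9, -7, -2, 1, 31, 31, 38]
Selection sort always scans the whole unsorted suffix, so the count is (n-1) + (n-2) + ... + 1 = n(n-1)/2 = 7*6/2 = 21 regardless of the input order.
Total comparisons: 6 + 5 + 4 + 3 + 2 + 1 = 21


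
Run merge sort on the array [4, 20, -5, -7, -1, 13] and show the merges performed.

Divide and conquer:
  Merge [20] + [-5] -> [-5, 20]
  Merge [4] + [-5, 20] -> [-5, 4, 20]
  Merge [-1] + [13] -> [-1, 13]
  Merge [-7] + [-1, 13] -> [-7, -1, 13]
  Merge [-5, 4, 20] + [-7, -1, 13] -> [-7, -5, -1, 4, 13, 20]


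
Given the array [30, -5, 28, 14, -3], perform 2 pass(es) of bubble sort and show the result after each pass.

After pass 1: [-5, 28, 14, -3, 30] (4 swaps)
After pass 2: [-5, 14, -3, 28, 30] (2 swaps)
Total swaps: 6


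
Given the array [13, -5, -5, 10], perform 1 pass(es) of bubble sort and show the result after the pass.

After pass 1: [-5, -5, 10, 13] (3 swaps)
Total swaps: 3


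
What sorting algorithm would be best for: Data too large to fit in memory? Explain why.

Best choice: External merge sort
Reason: Minimizes disk I/O by sequential reads/writes


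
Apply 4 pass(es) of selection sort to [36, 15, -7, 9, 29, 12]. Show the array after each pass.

Pass 1: Select minimum -7 at index 2, swap -> [-7, 15, 36, 9, 29, 12]
Pass 2: Select minimum 9 at index 3, swap -> [-7, 9, 36, 15, 29, 12]
Pass 3: Select minimum 12 at index 5, swap -> [-7, 9, 12, 15, 29, 36]
Pass 4: Select minimum 15 at index 3, swap -> [-7, 9, 12, 15, 29, 36]


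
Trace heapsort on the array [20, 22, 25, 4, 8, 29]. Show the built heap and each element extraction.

Build heap: [29, 22, 25, 4, 8, 20]
Extract 29: [25, 22, 20, 4, 8, 29]
Extract 25: [22, 8, 20, 4, 25, 29]
Extract 22: [20, 8, 4, 22, 25, 29]
Extract 20: [8, 4, 20, 22, 25, 29]
Extract 8: [4, 8, 20, 22, 25, 29]


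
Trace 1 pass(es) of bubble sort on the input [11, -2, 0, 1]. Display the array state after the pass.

After pass 1: [-2, 0, 1, 11] (3 swaps)
Total swaps: 3


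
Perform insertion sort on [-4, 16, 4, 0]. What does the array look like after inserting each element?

First element -4 is already 'sorted'
Insert 16: shifted 0 elements -> [-4, 16, 4, 0]
Insert 4: shifted 1 elements -> [-4, 4, 16, 0]
Insert 0: shifted 2 elements -> [-4, 0, 4, 16]


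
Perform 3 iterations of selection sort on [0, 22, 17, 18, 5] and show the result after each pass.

Pass 1: Select minimum 0 at index 0, swap -> [0, 22, 17, 18, 5]
Pass 2: Select minimum 5 at index 4, swap -> [0, 5, 17, 18, 22]
Pass 3: Select minimum 17 at index 2, swap -> [0, 5, 17, 18, 22]


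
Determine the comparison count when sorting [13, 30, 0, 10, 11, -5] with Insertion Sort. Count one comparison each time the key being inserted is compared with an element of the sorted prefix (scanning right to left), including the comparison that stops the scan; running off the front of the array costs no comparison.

Insert 30: 13 <= 30 (stop) = 1 comparison(s) -> [13, 30, 0, 10, 11, -5]
Insert 0: 30 > 0 (shift), 13 > 0 (shift), reached front = 2 comparison(s) -> [0, 13, 30, 10, 11, -5]
Insert 10: 30 > 10 (shift), 13 > 10 (shift), 0 <= 10 (stop) = 3 comparison(s) -> [0, 10, 13, 30, 11, -5]
Insert 11: 30 > 11 (shift), 13 > 11 (shift), 10 <= 11 (stop) = 3 comparison(s) -> [0, 10, 11, 13, 30, -5]
Insert -5: 30 > -5 (shift), 13 > -5 (shift), 11 > -5 (shift), 10 > -5 (shift), 0 > -5 (shift), reached front = 5 comparison(s) -> [-5, 0, 10, 11, 13, 30]
Total comparisons: 1 + 2 + 3 + 3 + 5 = 14


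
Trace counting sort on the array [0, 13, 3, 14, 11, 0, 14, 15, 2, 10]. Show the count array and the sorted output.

Count array: [2, 0, 1, 1, 0, 0, 0, 0, 0, 0, 1, 1, 0, 1, 2, 1]
(count[i] = number of elements equal to i)
Cumulative count: [2, 2, 3, 4, 4, 4, 4, 4, 4, 4, 5, 6, 6, 7, 9, 10]
Sorted: [0, 0, 2, 3, 10, 11, 13, 14, 14, 15]


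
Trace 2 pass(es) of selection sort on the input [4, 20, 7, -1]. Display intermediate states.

Pass 1: Select minimum -1 at index 3, swap -> [-1, 20, 7, 4]
Pass 2: Select minimum 4 at index 3, swap -> [-1, 4, 7, 20]


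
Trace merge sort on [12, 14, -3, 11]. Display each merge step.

Divide and conquer:
  Merge [12] + [14] -> [12, 14]
  Merge [-3] + [11] -> [-3, 11]
  Merge [12, 14] + [-3, 11] -> [-3, 11, 12, 14]


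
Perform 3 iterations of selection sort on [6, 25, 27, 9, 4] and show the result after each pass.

Pass 1: Select minimum 4 at index 4, swap -> [4, 25, 27, 9, 6]
Pass 2: Select minimum 6 at index 4, swap -> [4, 6, 27, 9, 25]
Pass 3: Select minimum 9 at index 3, swap -> [4, 6, 9, 27, 25]


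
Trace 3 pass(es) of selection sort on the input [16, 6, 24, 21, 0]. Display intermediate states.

Pass 1: Select minimum 0 at index 4, swap -> [0, 6, 24, 21, 16]
Pass 2: Select minimum 6 at index 1, swap -> [0, 6, 24, 21, 16]
Pass 3: Select minimum 16 at index 4, swap -> [0, 6, 16, 21, 24]


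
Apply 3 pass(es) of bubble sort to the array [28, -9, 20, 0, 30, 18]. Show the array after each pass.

After pass 1: [-9, 20, 0, 28, 18, 30] (4 swaps)
After pass 2: [-9, 0, 20, 18, 28, 30] (2 swaps)
After pass 3: [-9, 0, 18, 20, 28, 30] (1 swaps)
Total swaps: 7


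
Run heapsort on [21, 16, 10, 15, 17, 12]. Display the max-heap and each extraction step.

Build heap: [21, 17, 12, 15, 16, 10]
Extract 21: [17, 16, 12, 15, 10, 21]
Extract 17: [16, 15, 12, 10, 17, 21]
Extract 16: [15, 10, 12, 16, 17, 21]
Extract 15: [12, 10, 15, 16, 17, 21]
Extract 12: [10, 12, 15, 16, 17, 21]


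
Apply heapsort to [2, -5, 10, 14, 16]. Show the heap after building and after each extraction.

Build heap: [16, 14, 10, 2, -5]
Extract 16: [14, 2, 10, -5, 16]
Extract 14: [10, 2, -5, 14, 16]
Extract 10: [2, -5, 10, 14, 16]
Extract 2: [-5, 2, 10, 14, 16]


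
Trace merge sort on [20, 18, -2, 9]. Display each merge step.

Divide and conquer:
  Merge [20] + [18] -> [18, 20]
  Merge [-2] + [9] -> [-2, 9]
  Merge [18, 20] + [-2, 9] -> [-2, 9, 18, 20]


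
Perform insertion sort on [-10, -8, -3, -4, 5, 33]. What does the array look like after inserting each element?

First element -10 is already 'sorted'
Insert -8: shifted 0 elements -> [-10, -8, -3, -4, 5, 33]
Insert -3: shifted 0 elements -> [-10, -8, -3, -4, 5, 33]
Insert -4: shifted 1 elements -> [-10, -8, -4, -3, 5, 33]
Insert 5: shifted 0 elements -> [-10, -8, -4, -3, 5, 33]
Insert 33: shifted 0 elements -> [-10, -8, -4, -3, 5, 33]


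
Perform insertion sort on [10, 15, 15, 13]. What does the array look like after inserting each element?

First element 10 is already 'sorted'
Insert 15: shifted 0 elements -> [10, 15, 15, 13]
Insert 15: shifted 0 elements -> [10, 15, 15, 13]
Insert 13: shifted 2 elements -> [10, 13, 15, 15]


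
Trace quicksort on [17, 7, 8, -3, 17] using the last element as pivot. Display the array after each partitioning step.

Partition 1: pivot=17 at index 4 -> [17, 7, 8, -3, 17]
Partition 2: pivot=-3 at index 0 -> [-3, 7, 8, 17, 17]
Partition 3: pivot=17 at index 3 -> [-3, 7, 8, 17, 17]
Partition 4: pivot=8 at index 2 -> [-3, 7, 8, 17, 17]


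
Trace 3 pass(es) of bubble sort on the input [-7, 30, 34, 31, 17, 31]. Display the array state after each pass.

After pass 1: [-7, 30, 31, 17, 31, 34] (3 swaps)
After pass 2: [-7, 30, 17, 31, 31, 34] (1 swaps)
After pass 3: [-7, 17, 30, 31, 31, 34] (1 swaps)
Total swaps: 5


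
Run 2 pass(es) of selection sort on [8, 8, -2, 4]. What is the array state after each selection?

Pass 1: Select minimum -2 at index 2, swap -> [-2, 8, 8, 4]
Pass 2: Select minimum 4 at index 3, swap -> [-2, 4, 8, 8]


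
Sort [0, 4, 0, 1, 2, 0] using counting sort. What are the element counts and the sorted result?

Count array: [3, 1, 1, 0, 1]
(count[i] = number of elements equal to i)
Cumulative count: [3, 4, 5, 5, 6]
Sorted: [0, 0, 0, 1, 2, 4]


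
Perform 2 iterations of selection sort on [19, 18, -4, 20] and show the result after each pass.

Pass 1: Select minimum -4 at index 2, swap -> [-4, 18, 19, 20]
Pass 2: Select minimum 18 at index 1, swap -> [-4, 18, 19, 20]


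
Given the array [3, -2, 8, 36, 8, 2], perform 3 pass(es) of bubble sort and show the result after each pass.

After pass 1: [-2, 3, 8, 8, 2, 36] (3 swaps)
After pass 2: [-2, 3, 8, 2, 8, 36] (1 swaps)
After pass 3: [-2, 3, 2, 8, 8, 36] (1 swaps)
Total swaps: 5


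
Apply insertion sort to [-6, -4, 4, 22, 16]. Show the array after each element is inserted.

First element -6 is already 'sorted'
Insert -4: shifted 0 elements -> [-6, -4, 4, 22, 16]
Insert 4: shifted 0 elements -> [-6, -4, 4, 22, 16]
Insert 22: shifted 0 elements -> [-6, -4, 4, 22, 16]
Insert 16: shifted 1 elements -> [-6, -4, 4, 16, 22]


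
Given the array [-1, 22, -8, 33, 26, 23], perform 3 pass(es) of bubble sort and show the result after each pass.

After pass 1: [-1, -8, 22, 26, 23, 33] (3 swaps)
After pass 2: [-8, -1, 22, 23, 26, 33] (2 swaps)
After pass 3: [-8, -1, 22, 23, 26, 33] (0 swaps)
Total swaps: 5


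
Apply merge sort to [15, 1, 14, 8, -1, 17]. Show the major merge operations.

Divide and conquer:
  Merge [1] + [14] -> [1, 14]
  Merge [15] + [1, 14] -> [1, 14, 15]
  Merge [-1] + [17] -> [-1, 17]
  Merge [8] + [-1, 17] -> [-1, 8, 17]
  Merge [1, 14, 15] + [-1, 8, 17] -> [-1, 1, 8, 14, 15, 17]


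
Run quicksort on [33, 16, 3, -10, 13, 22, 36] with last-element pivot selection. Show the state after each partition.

Partition 1: pivot=36 at index 6 -> [33, 16, 3, -10, 13, 22, 36]
Partition 2: pivot=22 at index 4 -> [16, 3, -10, 13, 22, 33, 36]
Partition 3: pivot=13 at index 2 -> [3, -10, 13, 16, 22, 33, 36]
Partition 4: pivot=-10 at index 0 -> [-10, 3, 13, 16, 22, 33, 36]


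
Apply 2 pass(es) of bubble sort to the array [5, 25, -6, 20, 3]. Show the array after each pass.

After pass 1: [5, -6, 20, 3, 25] (3 swaps)
After pass 2: [-6, 5, 3, 20, 25] (2 swaps)
Total swaps: 5


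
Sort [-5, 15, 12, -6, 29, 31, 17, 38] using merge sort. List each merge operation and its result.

Divide and conquer:
  Merge [-5] + [15] -> [-5, 15]
  Merge [12] + [-6] -> [-6, 12]
  Merge [-5, 15] + [-6, 12] -> [-6, -5, 12, 15]
  Merge [29] + [31] -> [29, 31]
  Merge [17] + [38] -> [17, 38]
  Merge [29, 31] + [17, 38] -> [17, 29, 31, 38]
  Merge [-6, -5, 12, 15] + [17, 29, 31, 38] -> [-6, -5, 12, 15, 17, 29, 31, 38]


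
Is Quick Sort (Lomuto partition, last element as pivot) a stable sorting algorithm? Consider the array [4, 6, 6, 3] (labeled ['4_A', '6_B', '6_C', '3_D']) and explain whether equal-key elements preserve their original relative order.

Trace Quick Sort on the labeled array (the key is the number; the letter only tracks identity):
  Partition indices 0..3 around pivot 3_D -> [3_D, 6_B, 6_C, 4_A]
  Partition indices 1..3 around pivot 4_A -> [3_D, 4_A, 6_C, 6_B]
  Partition indices 2..3 around pivot 6_B -> [3_D, 4_A, 6_C, 6_B]
Final order: [3_D, 4_A, 6_C, 6_B]
Equal keys:
  value 6: originally 6_B, 6_C; after sorting 6_C, 6_B -> order changed
Equal keys were reordered, so Quick Sort is not stable: partition swaps elements across long distances and can reorder equal keys. (One such input is enough; an unstable sort may happen to preserve order on other inputs, but it gives no guarantee.)
Answer: Not stable


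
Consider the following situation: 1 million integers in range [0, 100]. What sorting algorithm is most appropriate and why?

Best choice: Counting sort
Reason: O(n + k) where k=100 is small; linear time beats O(n log n)


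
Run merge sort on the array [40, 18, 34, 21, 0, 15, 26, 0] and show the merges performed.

Divide and conquer:
  Merge [40] + [18] -> [18, 40]
  Merge [34] + [21] -> [21, 34]
  Merge [18, 40] + [21, 34] -> [18, 21, 34, 40]
  Merge [0] + [15] -> [0, 15]
  Merge [26] + [0] -> [0, 26]
  Merge [0, 15] + [0, 26] -> [0, 0, 15, 26]
  Merge [18, 21, 34, 40] + [0, 0, 15, 26] -> [0, 0, 15, 18, 21, 26, 34, 40]


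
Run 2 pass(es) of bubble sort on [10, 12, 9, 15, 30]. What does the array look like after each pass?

After pass 1: [10, 9, 12, 15, 30] (1 swaps)
After pass 2: [9, 10, 12, 15, 30] (1 swaps)
Total swaps: 2


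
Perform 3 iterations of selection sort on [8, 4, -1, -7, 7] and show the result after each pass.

Pass 1: Select minimum -7 at index 3, swap -> [-7, 4, -1, 8, 7]
Pass 2: Select minimum -1 at index 2, swap -> [-7, -1, 4, 8, 7]
Pass 3: Select minimum 4 at index 2, swap -> [-7, -1, 4, 8, 7]


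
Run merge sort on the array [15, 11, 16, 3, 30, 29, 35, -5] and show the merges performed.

Divide and conquer:
  Merge [15] + [11] -> [11, 15]
  Merge [16] + [3] -> [3, 16]
  Merge [11, 15] + [3, 16] -> [3, 11, 15, 16]
  Merge [30] + [29] -> [29, 30]
  Merge [35] + [-5] -> [-5, 35]
  Merge [29, 30] + [-5, 35] -> [-5, 29, 30, 35]
  Merge [3, 11, 15, 16] + [-5, 29, 30, 35] -> [-5, 3, 11, 15, 16, 29, 30, 35]


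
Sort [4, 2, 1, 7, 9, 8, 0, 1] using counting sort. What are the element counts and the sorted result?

Count array: [1, 2, 1, 0, 1, 0, 0, 1, 1, 1]
(count[i] = number of elements equal to i)
Cumulative count: [1, 3, 4, 4, 5, 5, 5, 6, 7, 8]
Sorted: [0, 1, 1, 2, 4, 7, 8, 9]


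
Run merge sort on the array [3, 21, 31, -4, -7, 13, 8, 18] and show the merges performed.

Divide and conquer:
  Merge [3] + [21] -> [3, 21]
  Merge [31] + [-4] -> [-4, 31]
  Merge [3, 21] + [-4, 31] -> [-4, 3, 21, 31]
  Merge [-7] + [13] -> [-7, 13]
  Merge [8] + [18] -> [8, 18]
  Merge [-7, 13] + [8, 18] -> [-7, 8, 13, 18]
  Merge [-4, 3, 21, 31] + [-7, 8, 13, 18] -> [-7, -4, 3, 8, 13, 18, 21, 31]


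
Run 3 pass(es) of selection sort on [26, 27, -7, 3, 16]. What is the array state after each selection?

Pass 1: Select minimum -7 at index 2, swap -> [-7, 27, 26, 3, 16]
Pass 2: Select minimum 3 at index 3, swap -> [-7, 3, 26, 27, 16]
Pass 3: Select minimum 16 at index 4, swap -> [-7, 3, 16, 27, 26]


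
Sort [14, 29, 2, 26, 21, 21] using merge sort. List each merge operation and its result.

Divide and conquer:
  Merge [29] + [2] -> [2, 29]
  Merge [14] + [2, 29] -> [2, 14, 29]
  Merge [21] + [21] -> [21, 21]
  Merge [26] + [21, 21] -> [21, 21, 26]
  Merge [2, 14, 29] + [21, 21, 26] -> [2, 14, 21, 21, 26, 29]


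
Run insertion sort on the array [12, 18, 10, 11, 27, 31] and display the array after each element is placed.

First element 12 is already 'sorted'
Insert 18: shifted 0 elements -> [12, 18, 10, 11, 27, 31]
Insert 10: shifted 2 elements -> [10, 12, 18, 11, 27, 31]
Insert 11: shifted 2 elements -> [10, 11, 12, 18, 27, 31]
Insert 27: shifted 0 elements -> [10, 11, 12, 18, 27, 31]
Insert 31: shifted 0 elements -> [10, 11, 12, 18, 27, 31]


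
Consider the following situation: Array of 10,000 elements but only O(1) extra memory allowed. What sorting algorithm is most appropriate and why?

Best choice: Heapsort
Reason: Heapsort rearranges the array in place using O(1) auxiliary space and still guarantees O(n log n) time; quicksort partitions in place but needs Theta(log n) stack space for recursion (O(n) in the worst case), and mergesort requires O(n) auxiliary space


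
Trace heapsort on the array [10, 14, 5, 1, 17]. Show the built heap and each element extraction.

Build heap: [17, 14, 5, 1, 10]
Extract 17: [14, 10, 5, 1, 17]
Extract 14: [10, 1, 5, 14, 17]
Extract 10: [5, 1, 10, 14, 17]
Extract 5: [1, 5, 10, 14, 17]


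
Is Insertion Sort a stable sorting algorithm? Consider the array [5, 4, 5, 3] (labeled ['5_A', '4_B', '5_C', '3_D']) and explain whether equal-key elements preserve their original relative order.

Trace Insertion Sort on the labeled array (the key is the number; the letter only tracks identity):
  Insert 4_B at index 0: [4_B, 5_A, 5_C, 3_D]
  Insert 5_C at index 2: [4_B, 5_A, 5_C, 3_D]
  Insert 3_D at index 0: [3_D, 4_B, 5_A, 5_C]
Final order: [3_D, 4_B, 5_A, 5_C]
Equal keys:
  value 5: originally 5_A, 5_C; after sorting 5_A, 5_C -> order preserved
All equal keys kept their original relative order. Insertion Sort is stable: elements are shifted only while they are strictly greater than the key, so a key is inserted after any equal elements already placed.
Answer: Stable


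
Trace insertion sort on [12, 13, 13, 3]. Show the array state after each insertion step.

First element 12 is already 'sorted'
Insert 13: shifted 0 elements -> [12, 13, 13, 3]
Insert 13: shifted 0 elements -> [12, 13, 13, 3]
Insert 3: shifted 3 elements -> [3, 12, 13, 13]


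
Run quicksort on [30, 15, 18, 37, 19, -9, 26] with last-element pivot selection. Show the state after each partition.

Partition 1: pivot=26 at index 4 -> [15, 18, 19, -9, 26, 37, 30]
Partition 2: pivot=-9 at index 0 -> [-9, 18, 19, 15, 26, 37, 30]
Partition 3: pivot=15 at index 1 -> [-9, 15, 19, 18, 26, 37, 30]
Partition 4: pivot=18 at index 2 -> [-9, 15, 18, 19, 26, 37, 30]
Partition 5: pivot=30 at index 5 -> [-9, 15, 18, 19, 26, 30, 37]


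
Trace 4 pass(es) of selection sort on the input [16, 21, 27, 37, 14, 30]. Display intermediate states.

Pass 1: Select minimum 14 at index 4, swap -> [14, 21, 27, 37, 16, 30]
Pass 2: Select minimum 16 at index 4, swap -> [14, 16, 27, 37, 21, 30]
Pass 3: Select minimum 21 at index 4, swap -> [14, 16, 21, 37, 27, 30]
Pass 4: Select minimum 27 at index 4, swap -> [14, 16, 21, 27, 37, 30]


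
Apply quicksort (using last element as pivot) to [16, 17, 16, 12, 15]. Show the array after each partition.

Partition 1: pivot=15 at index 1 -> [12, 15, 16, 16, 17]
Partition 2: pivot=17 at index 4 -> [12, 15, 16, 16, 17]
Partition 3: pivot=16 at index 3 -> [12, 15, 16, 16, 17]


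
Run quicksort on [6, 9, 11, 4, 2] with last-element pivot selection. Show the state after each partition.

Partition 1: pivot=2 at index 0 -> [2, 9, 11, 4, 6]
Partition 2: pivot=6 at index 2 -> [2, 4, 6, 9, 11]
Partition 3: pivot=11 at index 4 -> [2, 4, 6, 9, 11]


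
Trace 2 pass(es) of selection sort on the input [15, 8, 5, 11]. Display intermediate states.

Pass 1: Select minimum 5 at index 2, swap -> [5, 8, 15, 11]
Pass 2: Select minimum 8 at index 1, swap -> [5, 8, 15, 11]


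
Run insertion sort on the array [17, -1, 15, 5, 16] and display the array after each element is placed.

First element 17 is already 'sorted'
Insert -1: shifted 1 elements -> [-1, 17, 15, 5, 16]
Insert 15: shifted 1 elements -> [-1, 15, 17, 5, 16]
Insert 5: shifted 2 elements -> [-1, 5, 15, 17, 16]
Insert 16: shifted 1 elements -> [-1, 5, 15, 16, 17]


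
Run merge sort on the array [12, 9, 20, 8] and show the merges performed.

Divide and conquer:
  Merge [12] + [9] -> [9, 12]
  Merge [20] + [8] -> [8, 20]
  Merge [9, 12] + [8, 20] -> [8, 9, 12, 20]


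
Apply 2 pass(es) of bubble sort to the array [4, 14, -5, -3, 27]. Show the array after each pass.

After pass 1: [4, -5, -3, 14, 27] (2 swaps)
After pass 2: [-5, -3, 4, 14, 27] (2 swaps)
Total swaps: 4


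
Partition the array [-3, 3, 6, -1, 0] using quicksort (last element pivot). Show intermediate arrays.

Partition 1: pivot=0 at index 2 -> [-3, -1, 0, 3, 6]
Partition 2: pivot=-1 at index 1 -> [-3, -1, 0, 3, 6]
Partition 3: pivot=6 at index 4 -> [-3, -1, 0, 3, 6]


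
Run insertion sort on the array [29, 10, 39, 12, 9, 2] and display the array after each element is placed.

First element 29 is already 'sorted'
Insert 10: shifted 1 elements -> [10, 29, 39, 12, 9, 2]
Insert 39: shifted 0 elements -> [10, 29, 39, 12, 9, 2]
Insert 12: shifted 2 elements -> [10, 12, 29, 39, 9, 2]
Insert 9: shifted 4 elements -> [9, 10, 12, 29, 39, 2]
Insert 2: shifted 5 elements -> [2, 9, 10, 12, 29, 39]


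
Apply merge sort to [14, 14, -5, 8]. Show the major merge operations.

Divide and conquer:
  Merge [14] + [14] -> [14, 14]
  Merge [-5] + [8] -> [-5, 8]
  Merge [14, 14] + [-5, 8] -> [-5, 8, 14, 14]


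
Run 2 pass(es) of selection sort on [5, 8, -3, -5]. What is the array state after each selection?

Pass 1: Select minimum -5 at index 3, swap -> [-5, 8, -3, 5]
Pass 2: Select minimum -3 at index 2, swap -> [-5, -3, 8, 5]


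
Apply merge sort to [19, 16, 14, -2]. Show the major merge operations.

Divide and conquer:
  Merge [19] + [16] -> [16, 19]
  Merge [14] + [-2] -> [-2, 14]
  Merge [16, 19] + [-2, 14] -> [-2, 14, 16, 19]


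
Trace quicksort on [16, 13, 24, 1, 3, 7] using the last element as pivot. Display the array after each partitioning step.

Partition 1: pivot=7 at index 2 -> [1, 3, 7, 16, 13, 24]
Partition 2: pivot=3 at index 1 -> [1, 3, 7, 16, 13, 24]
Partition 3: pivot=24 at index 5 -> [1, 3, 7, 16, 13, 24]
Partition 4: pivot=13 at index 3 -> [1, 3, 7, 13, 16, 24]


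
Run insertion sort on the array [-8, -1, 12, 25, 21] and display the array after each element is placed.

First element -8 is already 'sorted'
Insert -1: shifted 0 elements -> [-8, -1, 12, 25, 21]
Insert 12: shifted 0 elements -> [-8, -1, 12, 25, 21]
Insert 25: shifted 0 elements -> [-8, -1, 12, 25, 21]
Insert 21: shifted 1 elements -> [-8, -1, 12, 21, 25]


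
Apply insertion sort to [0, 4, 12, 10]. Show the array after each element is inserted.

First element 0 is already 'sorted'
Insert 4: shifted 0 elements -> [0, 4, 12, 10]
Insert 12: shifted 0 elements -> [0, 4, 12, 10]
Insert 10: shifted 1 elements -> [0, 4, 10, 12]


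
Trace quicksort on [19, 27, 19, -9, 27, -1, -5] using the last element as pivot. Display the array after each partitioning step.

Partition 1: pivot=-5 at index 1 -> [-9, -5, 19, 19, 27, -1, 27]
Partition 2: pivot=27 at index 6 -> [-9, -5, 19, 19, 27, -1, 27]
Partition 3: pivot=-1 at index 2 -> [-9, -5, -1, 19, 27, 19, 27]
Partition 4: pivot=19 at index 4 -> [-9, -5, -1, 19, 19, 27, 27]


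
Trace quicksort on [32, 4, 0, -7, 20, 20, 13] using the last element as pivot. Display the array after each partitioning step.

Partition 1: pivot=13 at index 3 -> [4, 0, -7, 13, 20, 20, 32]
Partition 2: pivot=-7 at index 0 -> [-7, 0, 4, 13, 20, 20, 32]
Partition 3: pivot=4 at index 2 -> [-7, 0, 4, 13, 20, 20, 32]
Partition 4: pivot=32 at index 6 -> [-7, 0, 4, 13, 20, 20, 32]
Partition 5: pivot=20 at index 5 -> [-7, 0, 4, 13, 20, 20, 32]


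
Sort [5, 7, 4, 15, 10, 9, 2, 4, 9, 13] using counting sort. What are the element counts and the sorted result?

Count array: [0, 0, 1, 0, 2, 1, 0, 1, 0, 2, 1, 0, 0, 1, 0, 1]
(count[i] = number of elements equal to i)
Cumulative count: [0, 0, 1, 1, 3, 4, 4, 5, 5, 7, 8, 8, 8, 9, 9, 10]
Sorted: [2, 4, 4, 5, 7, 9, 9, 10, 13, 15]


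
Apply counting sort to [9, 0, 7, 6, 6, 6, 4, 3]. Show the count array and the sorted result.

Count array: [1, 0, 0, 1, 1, 0, 3, 1, 0, 1]
(count[i] = number of elements equal to i)
Cumulative count: [1, 1, 1, 2, 3, 3, 6, 7, 7, 8]
Sorted: [0, 3, 4, 6, 6, 6, 7, 9]


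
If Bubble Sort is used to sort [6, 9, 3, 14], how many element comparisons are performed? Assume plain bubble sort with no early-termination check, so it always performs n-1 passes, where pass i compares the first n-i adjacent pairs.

Pass 1: compare adjacent pairs (0,1)..(2,3) = 3 comparison(s), 1 swap(s) -> [6, 3, 9, 14]
Pass 2: compare adjacent pairs (0,1)..(1,2) = 2 comparison(s), 1 swap(s) -> [3, 6, 9, 14]
Pass 3: compare adjacent pairs (0,1)..(0,1) = 1 comparison(s), 0 swap(s) -> [3, 6, 9, 14]
Total comparisons: 3 + 2 + 1 = 6


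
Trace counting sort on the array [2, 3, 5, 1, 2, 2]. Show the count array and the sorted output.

Count array: [0, 1, 3, 1, 0, 1]
(count[i] = number of elements equal to i)
Cumulative count: [0, 1, 4, 5, 5, 6]
Sorted: [1, 2, 2, 2, 3, 5]


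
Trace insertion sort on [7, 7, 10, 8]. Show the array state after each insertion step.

First element 7 is already 'sorted'
Insert 7: shifted 0 elements -> [7, 7, 10, 8]
Insert 10: shifted 0 elements -> [7, 7, 10, 8]
Insert 8: shifted 1 elements -> [7, 7, 8, 10]


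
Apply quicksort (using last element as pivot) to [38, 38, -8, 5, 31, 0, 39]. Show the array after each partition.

Partition 1: pivot=39 at index 6 -> [38, 38, -8, 5, 31, 0, 39]
Partition 2: pivot=0 at index 1 -> [-8, 0, 38, 5, 31, 38, 39]
Partition 3: pivot=38 at index 5 -> [-8, 0, 38, 5, 31, 38, 39]
Partition 4: pivot=31 at index 3 -> [-8, 0, 5, 31, 38, 38, 39]


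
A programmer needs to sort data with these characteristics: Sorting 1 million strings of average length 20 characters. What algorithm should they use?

Best choice: MSD radix sort or Mergesort
Reason: MSD radix sort is a non-comparison sort that buckets the strings by successive character positions, running in time proportional to the total number of characters examined rather than O(n log n) string comparisons; mergesort is a stable O(n log n)-comparison alternative that works for arbitrary variable-length keys


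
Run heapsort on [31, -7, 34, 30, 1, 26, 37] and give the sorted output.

Build heap: [37, 30, 34, -7, 1, 26, 31]
Extract 37: [34, 30, 31, -7, 1, 26, 37]
Extract 34: [31, 30, 26, -7, 1, 34, 37]
Extract 31: [30, 1, 26, -7, 31, 34, 37]
Extract 30: [26, 1, -7, 30, 31, 34, 37]
Extract 26: [1, -7, 26, 30, 31, 34, 37]
Extract 1: [-7, 1, 26, 30, 31, 34, 37]


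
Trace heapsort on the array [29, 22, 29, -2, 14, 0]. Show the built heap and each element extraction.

Build heap: [29, 22, 29, -2, 14, 0]
Extract 29: [29, 22, 0, -2, 14, 29]
Extract 29: [22, 14, 0, -2, 29, 29]
Extract 22: [14, -2, 0, 22, 29, 29]
Extract 14: [0, -2, 14, 22, 29, 29]
Extract 0: [-2, 0, 14, 22, 29, 29]


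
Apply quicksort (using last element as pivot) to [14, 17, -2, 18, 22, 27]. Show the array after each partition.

Partition 1: pivot=27 at index 5 -> [14, 17, -2, 18, 22, 27]
Partition 2: pivot=22 at index 4 -> [14, 17, -2, 18, 22, 27]
Partition 3: pivot=18 at index 3 -> [14, 17, -2, 18, 22, 27]
Partition 4: pivot=-2 at index 0 -> [-2, 17, 14, 18, 22, 27]
Partition 5: pivot=14 at index 1 -> [-2, 14, 17, 18, 22, 27]


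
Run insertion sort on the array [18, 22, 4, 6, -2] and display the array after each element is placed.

First element 18 is already 'sorted'
Insert 22: shifted 0 elements -> [18, 22, 4, 6, -2]
Insert 4: shifted 2 elements -> [4, 18, 22, 6, -2]
Insert 6: shifted 2 elements -> [4, 6, 18, 22, -2]
Insert -2: shifted 4 elements -> [-2, 4, 6, 18, 22]


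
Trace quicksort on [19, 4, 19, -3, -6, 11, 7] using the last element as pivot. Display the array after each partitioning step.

Partition 1: pivot=7 at index 3 -> [4, -3, -6, 7, 19, 11, 19]
Partition 2: pivot=-6 at index 0 -> [-6, -3, 4, 7, 19, 11, 19]
Partition 3: pivot=4 at index 2 -> [-6, -3, 4, 7, 19, 11, 19]
Partition 4: pivot=19 at index 6 -> [-6, -3, 4, 7, 19, 11, 19]
Partition 5: pivot=11 at index 4 -> [-6, -3, 4, 7, 11, 19, 19]


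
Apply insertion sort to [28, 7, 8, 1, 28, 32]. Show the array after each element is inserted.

First element 28 is already 'sorted'
Insert 7: shifted 1 elements -> [7, 28, 8, 1, 28, 32]
Insert 8: shifted 1 elements -> [7, 8, 28, 1, 28, 32]
Insert 1: shifted 3 elements -> [1, 7, 8, 28, 28, 32]
Insert 28: shifted 0 elements -> [1, 7, 8, 28, 28, 32]
Insert 32: shifted 0 elements -> [1, 7, 8, 28, 28, 32]


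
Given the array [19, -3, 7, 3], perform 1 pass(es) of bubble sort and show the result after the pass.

After pass 1: [-3, 7, 3, 19] (3 swaps)
Total swaps: 3


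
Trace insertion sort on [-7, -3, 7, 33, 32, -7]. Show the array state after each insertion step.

First element -7 is already 'sorted'
Insert -3: shifted 0 elements -> [-7, -3, 7, 33, 32, -7]
Insert 7: shifted 0 elements -> [-7, -3, 7, 33, 32, -7]
Insert 33: shifted 0 elements -> [-7, -3, 7, 33, 32, -7]
Insert 32: shifted 1 elements -> [-7, -3, 7, 32, 33, -7]
Insert -7: shifted 4 elements -> [-7, -7, -3, 7, 32, 33]


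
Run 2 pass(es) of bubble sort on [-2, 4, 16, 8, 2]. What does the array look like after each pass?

After pass 1: [-2, 4, 8, 2, 16] (2 swaps)
After pass 2: [-2, 4, 2, 8, 16] (1 swaps)
Total swaps: 3


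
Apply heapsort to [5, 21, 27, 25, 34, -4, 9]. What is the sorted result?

Build heap: [34, 25, 27, 5, 21, -4, 9]
Extract 34: [27, 25, 9, 5, 21, -4, 34]
Extract 27: [25, 21, 9, 5, -4, 27, 34]
Extract 25: [21, 5, 9, -4, 25, 27, 34]
Extract 21: [9, 5, -4, 21, 25, 27, 34]
Extract 9: [5, -4, 9, 21, 25, 27, 34]
Extract 5: [-4, 5, 9, 21, 25, 27, 34]


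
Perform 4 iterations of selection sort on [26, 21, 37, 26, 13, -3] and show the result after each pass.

Pass 1: Select minimum -3 at index 5, swap -> [-3, 21, 37, 26, 13, 26]
Pass 2: Select minimum 13 at index 4, swap -> [-3, 13, 37, 26, 21, 26]
Pass 3: Select minimum 21 at index 4, swap -> [-3, 13, 21, 26, 37, 26]
Pass 4: Select minimum 26 at index 3, swap -> [-3, 13, 21, 26, 37, 26]


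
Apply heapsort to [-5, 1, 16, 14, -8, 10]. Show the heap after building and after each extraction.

Build heap: [16, 14, 10, 1, -8, -5]
Extract 16: [14, 1, 10, -5, -8, 16]
Extract 14: [10, 1, -8, -5, 14, 16]
Extract 10: [1, -5, -8, 10, 14, 16]
Extract 1: [-5, -8, 1, 10, 14, 16]
Extract -5: [-8, -5, 1, 10, 14, 16]


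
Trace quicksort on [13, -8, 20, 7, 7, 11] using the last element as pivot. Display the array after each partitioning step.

Partition 1: pivot=11 at index 3 -> [-8, 7, 7, 11, 20, 13]
Partition 2: pivot=7 at index 2 -> [-8, 7, 7, 11, 20, 13]
Partition 3: pivot=7 at index 1 -> [-8, 7, 7, 11, 20, 13]
Partition 4: pivot=13 at index 4 -> [-8, 7, 7, 11, 13, 20]


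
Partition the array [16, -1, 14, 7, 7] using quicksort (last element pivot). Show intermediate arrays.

Partition 1: pivot=7 at index 2 -> [-1, 7, 7, 16, 14]
Partition 2: pivot=7 at index 1 -> [-1, 7, 7, 16, 14]
Partition 3: pivot=14 at index 3 -> [-1, 7, 7, 14, 16]


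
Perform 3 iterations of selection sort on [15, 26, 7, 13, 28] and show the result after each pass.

Pass 1: Select minimum 7 at index 2, swap -> [7, 26, 15, 13, 28]
Pass 2: Select minimum 13 at index 3, swap -> [7, 13, 15, 26, 28]
Pass 3: Select minimum 15 at index 2, swap -> [7, 13, 15, 26, 28]


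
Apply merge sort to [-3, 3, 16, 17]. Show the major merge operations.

Divide and conquer:
  Merge [-3] + [3] -> [-3, 3]
  Merge [16] + [17] -> [16, 17]
  Merge [-3, 3] + [16, 17] -> [-3, 3, 16, 17]


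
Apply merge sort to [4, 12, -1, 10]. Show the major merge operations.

Divide and conquer:
  Merge [4] + [12] -> [4, 12]
  Merge [-1] + [10] -> [-1, 10]
  Merge [4, 12] + [-1, 10] -> [-1, 4, 10, 12]


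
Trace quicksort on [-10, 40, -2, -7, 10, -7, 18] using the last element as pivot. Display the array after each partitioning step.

Partition 1: pivot=18 at index 5 -> [-10, -2, -7, 10, -7, 18, 40]
Partition 2: pivot=-7 at index 2 -> [-10, -7, -7, 10, -2, 18, 40]
Partition 3: pivot=-7 at index 1 -> [-10, -7, -7, 10, -2, 18, 40]
Partition 4: pivot=-2 at index 3 -> [-10, -7, -7, -2, 10, 18, 40]
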